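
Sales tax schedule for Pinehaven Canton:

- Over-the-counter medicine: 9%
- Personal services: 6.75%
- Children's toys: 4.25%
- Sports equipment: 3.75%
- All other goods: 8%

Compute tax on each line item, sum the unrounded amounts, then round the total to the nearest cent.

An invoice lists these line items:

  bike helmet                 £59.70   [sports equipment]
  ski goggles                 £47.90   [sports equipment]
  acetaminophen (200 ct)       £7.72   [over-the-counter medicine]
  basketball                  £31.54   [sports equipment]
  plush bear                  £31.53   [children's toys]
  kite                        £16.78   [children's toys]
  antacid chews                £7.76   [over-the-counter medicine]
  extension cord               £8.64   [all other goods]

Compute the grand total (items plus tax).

£220.93

Bike helmet £59.70: sports equipment → 3.75% → £2.23875
Ski goggles £47.90: sports equipment → 3.75% → £1.79625
Acetaminophen (200 ct) £7.72: over-the-counter medicine → 9% → £0.6948
Basketball £31.54: sports equipment → 3.75% → £1.18275
Plush bear £31.53: children's toys → 4.25% → £1.340025
Kite £16.78: children's toys → 4.25% → £0.71315
Antacid chews £7.76: over-the-counter medicine → 9% → £0.6984
Extension cord £8.64: all other goods → 8% → £0.6912
Subtotal = £211.57; unrounded tax = £9.355325 → £9.36; total due = £220.93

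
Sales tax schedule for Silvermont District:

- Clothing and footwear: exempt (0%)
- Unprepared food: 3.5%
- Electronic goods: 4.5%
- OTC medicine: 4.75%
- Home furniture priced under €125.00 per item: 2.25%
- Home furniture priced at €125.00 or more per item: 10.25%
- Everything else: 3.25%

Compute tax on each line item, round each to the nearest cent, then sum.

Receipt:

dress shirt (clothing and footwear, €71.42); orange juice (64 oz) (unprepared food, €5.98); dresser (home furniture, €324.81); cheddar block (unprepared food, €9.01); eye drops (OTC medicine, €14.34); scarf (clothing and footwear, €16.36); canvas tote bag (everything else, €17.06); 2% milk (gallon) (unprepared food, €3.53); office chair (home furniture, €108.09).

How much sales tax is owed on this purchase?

€37.60

Dress shirt €71.42: clothing and footwear → 0% → €0.00
Orange juice (64 oz) €5.98: unprepared food → 3.5% → €0.21
Dresser €324.81: home furniture, €125.00 or more → 10.25% → €33.29
Cheddar block €9.01: unprepared food → 3.5% → €0.32
Eye drops €14.34: OTC medicine → 4.75% → €0.68
Scarf €16.36: clothing and footwear → 0% → €0.00
Canvas tote bag €17.06: everything else → 3.25% → €0.55
2% milk (gallon) €3.53: unprepared food → 3.5% → €0.12
Office chair €108.09: home furniture, under €125.00 → 2.25% → €2.43
Total tax = €0.21 + €33.29 + €0.32 + €0.68 + €0.55 + €0.12 + €2.43 = €37.60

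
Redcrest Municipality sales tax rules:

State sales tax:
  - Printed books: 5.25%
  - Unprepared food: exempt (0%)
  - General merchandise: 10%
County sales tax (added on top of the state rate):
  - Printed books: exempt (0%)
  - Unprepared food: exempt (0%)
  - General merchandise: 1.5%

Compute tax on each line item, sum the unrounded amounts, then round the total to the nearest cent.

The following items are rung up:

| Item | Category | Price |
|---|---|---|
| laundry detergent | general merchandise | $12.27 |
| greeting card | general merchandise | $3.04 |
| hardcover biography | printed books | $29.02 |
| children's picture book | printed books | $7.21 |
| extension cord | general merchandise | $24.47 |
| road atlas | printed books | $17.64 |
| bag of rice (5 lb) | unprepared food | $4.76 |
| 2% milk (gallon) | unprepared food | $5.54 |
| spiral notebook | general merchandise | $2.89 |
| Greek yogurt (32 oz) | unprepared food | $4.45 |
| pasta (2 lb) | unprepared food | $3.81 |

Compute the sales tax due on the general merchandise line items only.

Laundry detergent $12.27: general merchandise → 10% + 1.5% county = 11.5% → $1.41105
Greeting card $3.04: general merchandise → 10% + 1.5% county = 11.5% → $0.3496
Extension cord $24.47: general merchandise → 10% + 1.5% county = 11.5% → $2.81405
Spiral notebook $2.89: general merchandise → 10% + 1.5% county = 11.5% → $0.33235
Tax on general merchandise: unrounded sum = $4.90705 → $4.91

$4.91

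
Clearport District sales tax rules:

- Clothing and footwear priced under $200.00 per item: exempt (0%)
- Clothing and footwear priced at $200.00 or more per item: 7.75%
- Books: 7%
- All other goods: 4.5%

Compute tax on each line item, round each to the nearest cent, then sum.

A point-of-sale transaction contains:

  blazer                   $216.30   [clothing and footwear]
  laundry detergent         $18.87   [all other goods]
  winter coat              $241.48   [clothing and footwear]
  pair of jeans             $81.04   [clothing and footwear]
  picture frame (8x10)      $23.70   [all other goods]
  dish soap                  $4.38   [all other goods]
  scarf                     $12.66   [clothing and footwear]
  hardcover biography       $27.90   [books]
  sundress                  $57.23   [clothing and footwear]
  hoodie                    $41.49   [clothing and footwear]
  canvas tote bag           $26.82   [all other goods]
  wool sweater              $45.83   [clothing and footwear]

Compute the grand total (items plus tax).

$838.45

Blazer $216.30: clothing and footwear, $200.00 or more → 7.75% → $16.76
Laundry detergent $18.87: all other goods → 4.5% → $0.85
Winter coat $241.48: clothing and footwear, $200.00 or more → 7.75% → $18.71
Pair of jeans $81.04: clothing and footwear, under $200.00 → 0% → $0.00
Picture frame (8x10) $23.70: all other goods → 4.5% → $1.07
Dish soap $4.38: all other goods → 4.5% → $0.20
Scarf $12.66: clothing and footwear, under $200.00 → 0% → $0.00
Hardcover biography $27.90: books → 7% → $1.95
Sundress $57.23: clothing and footwear, under $200.00 → 0% → $0.00
Hoodie $41.49: clothing and footwear, under $200.00 → 0% → $0.00
Canvas tote bag $26.82: all other goods → 4.5% → $1.21
Wool sweater $45.83: clothing and footwear, under $200.00 → 0% → $0.00
Subtotal = $797.70; tax = $40.75; total due = $838.45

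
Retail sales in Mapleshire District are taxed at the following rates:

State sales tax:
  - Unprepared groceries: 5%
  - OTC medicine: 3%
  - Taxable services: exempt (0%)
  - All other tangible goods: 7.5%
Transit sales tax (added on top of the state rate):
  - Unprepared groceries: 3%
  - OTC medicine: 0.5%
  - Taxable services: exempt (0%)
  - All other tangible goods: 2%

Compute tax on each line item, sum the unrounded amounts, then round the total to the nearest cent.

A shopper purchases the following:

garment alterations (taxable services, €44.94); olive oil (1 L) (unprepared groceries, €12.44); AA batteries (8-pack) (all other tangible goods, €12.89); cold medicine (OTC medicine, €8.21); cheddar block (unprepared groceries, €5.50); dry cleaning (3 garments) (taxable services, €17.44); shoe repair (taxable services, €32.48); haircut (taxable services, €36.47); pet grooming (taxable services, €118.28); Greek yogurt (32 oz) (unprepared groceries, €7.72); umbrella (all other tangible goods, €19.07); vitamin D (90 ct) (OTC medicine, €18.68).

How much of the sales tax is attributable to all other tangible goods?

€3.04

AA batteries (8-pack) €12.89: all other tangible goods → 7.5% + 2% transit = 9.5% → €1.22455
Umbrella €19.07: all other tangible goods → 7.5% + 2% transit = 9.5% → €1.81165
Tax on all other tangible goods: unrounded sum = €3.0362 → €3.04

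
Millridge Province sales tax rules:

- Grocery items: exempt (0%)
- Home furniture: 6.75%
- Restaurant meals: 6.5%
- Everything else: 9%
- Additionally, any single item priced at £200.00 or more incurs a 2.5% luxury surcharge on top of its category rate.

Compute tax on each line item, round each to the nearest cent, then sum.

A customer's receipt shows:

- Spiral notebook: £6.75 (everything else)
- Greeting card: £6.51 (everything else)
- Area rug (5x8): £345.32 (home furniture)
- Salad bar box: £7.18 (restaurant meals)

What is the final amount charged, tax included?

£399.37

Spiral notebook £6.75: everything else → 9% → £0.61
Greeting card £6.51: everything else → 9% → £0.59
Area rug (5x8) £345.32: home furniture → 6.75% + 2.5% surcharge = 9.25% → £31.94
Salad bar box £7.18: restaurant meals → 6.5% → £0.47
Subtotal = £365.76; tax = £33.61; total due = £399.37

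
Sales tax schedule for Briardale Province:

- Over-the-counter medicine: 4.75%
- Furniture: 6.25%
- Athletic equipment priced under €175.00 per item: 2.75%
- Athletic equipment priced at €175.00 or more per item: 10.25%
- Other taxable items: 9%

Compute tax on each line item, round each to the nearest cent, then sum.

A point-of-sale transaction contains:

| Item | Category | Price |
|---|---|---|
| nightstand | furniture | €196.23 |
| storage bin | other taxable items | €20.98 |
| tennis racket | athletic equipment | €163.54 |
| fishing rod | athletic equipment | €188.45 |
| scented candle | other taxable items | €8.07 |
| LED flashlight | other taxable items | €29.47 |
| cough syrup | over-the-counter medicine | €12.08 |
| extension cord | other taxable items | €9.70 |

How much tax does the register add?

€42.79

Nightstand €196.23: furniture → 6.25% → €12.26
Storage bin €20.98: other taxable items → 9% → €1.89
Tennis racket €163.54: athletic equipment, under €175.00 → 2.75% → €4.50
Fishing rod €188.45: athletic equipment, €175.00 or more → 10.25% → €19.32
Scented candle €8.07: other taxable items → 9% → €0.73
LED flashlight €29.47: other taxable items → 9% → €2.65
Cough syrup €12.08: over-the-counter medicine → 4.75% → €0.57
Extension cord €9.70: other taxable items → 9% → €0.87
Total tax = €12.26 + €1.89 + €4.50 + €19.32 + €0.73 + €2.65 + €0.57 + €0.87 = €42.79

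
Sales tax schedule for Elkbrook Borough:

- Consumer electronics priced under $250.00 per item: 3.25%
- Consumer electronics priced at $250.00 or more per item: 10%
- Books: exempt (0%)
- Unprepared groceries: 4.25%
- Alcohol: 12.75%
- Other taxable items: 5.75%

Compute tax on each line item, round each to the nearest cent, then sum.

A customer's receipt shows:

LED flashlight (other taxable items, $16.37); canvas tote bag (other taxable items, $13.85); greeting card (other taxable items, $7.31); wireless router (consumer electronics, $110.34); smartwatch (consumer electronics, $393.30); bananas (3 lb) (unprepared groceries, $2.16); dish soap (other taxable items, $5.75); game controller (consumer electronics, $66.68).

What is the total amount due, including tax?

$663.43

LED flashlight $16.37: other taxable items → 5.75% → $0.94
Canvas tote bag $13.85: other taxable items → 5.75% → $0.80
Greeting card $7.31: other taxable items → 5.75% → $0.42
Wireless router $110.34: consumer electronics, under $250.00 → 3.25% → $3.59
Smartwatch $393.30: consumer electronics, $250.00 or more → 10% → $39.33
Bananas (3 lb) $2.16: unprepared groceries → 4.25% → $0.09
Dish soap $5.75: other taxable items → 5.75% → $0.33
Game controller $66.68: consumer electronics, under $250.00 → 3.25% → $2.17
Subtotal = $615.76; tax = $47.67; total due = $663.43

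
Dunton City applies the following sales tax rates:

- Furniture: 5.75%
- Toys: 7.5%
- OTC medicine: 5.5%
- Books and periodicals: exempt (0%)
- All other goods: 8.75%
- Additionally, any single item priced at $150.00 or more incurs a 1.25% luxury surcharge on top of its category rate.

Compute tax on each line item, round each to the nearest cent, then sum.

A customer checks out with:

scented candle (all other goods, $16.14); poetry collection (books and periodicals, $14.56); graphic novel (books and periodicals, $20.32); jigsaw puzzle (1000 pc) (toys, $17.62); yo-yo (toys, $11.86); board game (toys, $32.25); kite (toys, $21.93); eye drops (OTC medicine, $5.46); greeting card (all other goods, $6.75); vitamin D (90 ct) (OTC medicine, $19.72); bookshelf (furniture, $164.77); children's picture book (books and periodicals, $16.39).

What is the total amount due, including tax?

$368.95

Scented candle $16.14: all other goods → 8.75% → $1.41
Poetry collection $14.56: books and periodicals → 0% → $0.00
Graphic novel $20.32: books and periodicals → 0% → $0.00
Jigsaw puzzle (1000 pc) $17.62: toys → 7.5% → $1.32
Yo-yo $11.86: toys → 7.5% → $0.89
Board game $32.25: toys → 7.5% → $2.42
Kite $21.93: toys → 7.5% → $1.64
Eye drops $5.46: OTC medicine → 5.5% → $0.30
Greeting card $6.75: all other goods → 8.75% → $0.59
Vitamin D (90 ct) $19.72: OTC medicine → 5.5% → $1.08
Bookshelf $164.77: furniture → 5.75% + 1.25% surcharge = 7% → $11.53
Children's picture book $16.39: books and periodicals → 0% → $0.00
Subtotal = $347.77; tax = $21.18; total due = $368.95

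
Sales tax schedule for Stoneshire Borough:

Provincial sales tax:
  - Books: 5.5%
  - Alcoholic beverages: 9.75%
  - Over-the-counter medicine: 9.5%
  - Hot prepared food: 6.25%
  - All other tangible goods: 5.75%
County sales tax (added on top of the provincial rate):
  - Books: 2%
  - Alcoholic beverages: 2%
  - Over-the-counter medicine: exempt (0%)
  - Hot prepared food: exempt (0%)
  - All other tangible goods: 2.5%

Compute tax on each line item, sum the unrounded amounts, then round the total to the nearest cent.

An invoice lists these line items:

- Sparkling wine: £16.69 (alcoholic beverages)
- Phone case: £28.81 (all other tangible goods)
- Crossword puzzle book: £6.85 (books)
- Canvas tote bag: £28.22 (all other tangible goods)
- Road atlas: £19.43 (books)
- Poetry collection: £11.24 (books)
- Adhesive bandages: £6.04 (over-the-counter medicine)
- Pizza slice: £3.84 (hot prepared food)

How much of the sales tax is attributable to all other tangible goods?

Phone case £28.81: all other tangible goods → 5.75% + 2.5% county = 8.25% → £2.376825
Canvas tote bag £28.22: all other tangible goods → 5.75% + 2.5% county = 8.25% → £2.32815
Tax on all other tangible goods: unrounded sum = £4.704975 → £4.70

£4.70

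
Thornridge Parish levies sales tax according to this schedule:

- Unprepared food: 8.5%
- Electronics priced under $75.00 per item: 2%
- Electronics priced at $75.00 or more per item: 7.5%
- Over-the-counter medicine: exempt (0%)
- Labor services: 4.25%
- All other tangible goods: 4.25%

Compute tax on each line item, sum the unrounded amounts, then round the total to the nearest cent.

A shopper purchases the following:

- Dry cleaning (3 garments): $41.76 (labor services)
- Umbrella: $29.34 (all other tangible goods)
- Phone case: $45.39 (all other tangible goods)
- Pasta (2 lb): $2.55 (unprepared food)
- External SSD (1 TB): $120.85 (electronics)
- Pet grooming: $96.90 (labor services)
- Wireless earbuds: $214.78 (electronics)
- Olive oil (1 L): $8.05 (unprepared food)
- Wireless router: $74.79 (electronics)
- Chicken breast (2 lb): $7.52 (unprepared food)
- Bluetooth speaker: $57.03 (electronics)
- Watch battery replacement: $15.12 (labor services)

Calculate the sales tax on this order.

Dry cleaning (3 garments) $41.76: labor services → 4.25% → $1.7748
Umbrella $29.34: all other tangible goods → 4.25% → $1.24695
Phone case $45.39: all other tangible goods → 4.25% → $1.929075
Pasta (2 lb) $2.55: unprepared food → 8.5% → $0.21675
External SSD (1 TB) $120.85: electronics, $75.00 or more → 7.5% → $9.06375
Pet grooming $96.90: labor services → 4.25% → $4.11825
Wireless earbuds $214.78: electronics, $75.00 or more → 7.5% → $16.1085
Olive oil (1 L) $8.05: unprepared food → 8.5% → $0.68425
Wireless router $74.79: electronics, under $75.00 → 2% → $1.4958
Chicken breast (2 lb) $7.52: unprepared food → 8.5% → $0.6392
Bluetooth speaker $57.03: electronics, under $75.00 → 2% → $1.1406
Watch battery replacement $15.12: labor services → 4.25% → $0.6426
Unrounded tax sum = $39.060525 → $39.06

$39.06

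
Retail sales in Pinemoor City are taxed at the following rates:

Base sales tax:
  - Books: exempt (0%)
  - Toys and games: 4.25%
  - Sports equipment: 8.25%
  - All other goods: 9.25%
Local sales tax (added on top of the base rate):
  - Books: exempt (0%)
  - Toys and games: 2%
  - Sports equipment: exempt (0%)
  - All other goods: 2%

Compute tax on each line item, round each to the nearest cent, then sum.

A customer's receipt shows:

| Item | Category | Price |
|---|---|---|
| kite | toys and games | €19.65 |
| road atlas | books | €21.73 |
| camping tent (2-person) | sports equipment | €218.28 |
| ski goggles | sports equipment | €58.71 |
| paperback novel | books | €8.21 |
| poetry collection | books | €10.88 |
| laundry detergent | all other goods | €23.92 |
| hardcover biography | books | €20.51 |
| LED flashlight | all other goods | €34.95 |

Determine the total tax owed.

Kite €19.65: toys and games → 4.25% + 2% local = 6.25% → €1.23
Road atlas €21.73: books → 0% + 0% local = 0% → €0.00
Camping tent (2-person) €218.28: sports equipment → 8.25% + 0% local = 8.25% → €18.01
Ski goggles €58.71: sports equipment → 8.25% + 0% local = 8.25% → €4.84
Paperback novel €8.21: books → 0% + 0% local = 0% → €0.00
Poetry collection €10.88: books → 0% + 0% local = 0% → €0.00
Laundry detergent €23.92: all other goods → 9.25% + 2% local = 11.25% → €2.69
Hardcover biography €20.51: books → 0% + 0% local = 0% → €0.00
LED flashlight €34.95: all other goods → 9.25% + 2% local = 11.25% → €3.93
Total tax = €1.23 + €18.01 + €4.84 + €2.69 + €3.93 = €30.70

€30.70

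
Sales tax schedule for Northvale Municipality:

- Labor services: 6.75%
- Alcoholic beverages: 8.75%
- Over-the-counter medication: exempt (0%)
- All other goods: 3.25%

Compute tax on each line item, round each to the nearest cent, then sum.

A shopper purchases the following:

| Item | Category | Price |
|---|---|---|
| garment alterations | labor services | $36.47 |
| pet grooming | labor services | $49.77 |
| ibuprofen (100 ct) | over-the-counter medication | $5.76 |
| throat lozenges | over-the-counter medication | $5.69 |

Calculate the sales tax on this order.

Garment alterations $36.47: labor services → 6.75% → $2.46
Pet grooming $49.77: labor services → 6.75% → $3.36
Ibuprofen (100 ct) $5.76: over-the-counter medication → 0% → $0.00
Throat lozenges $5.69: over-the-counter medication → 0% → $0.00
Total tax = $2.46 + $3.36 = $5.82

$5.82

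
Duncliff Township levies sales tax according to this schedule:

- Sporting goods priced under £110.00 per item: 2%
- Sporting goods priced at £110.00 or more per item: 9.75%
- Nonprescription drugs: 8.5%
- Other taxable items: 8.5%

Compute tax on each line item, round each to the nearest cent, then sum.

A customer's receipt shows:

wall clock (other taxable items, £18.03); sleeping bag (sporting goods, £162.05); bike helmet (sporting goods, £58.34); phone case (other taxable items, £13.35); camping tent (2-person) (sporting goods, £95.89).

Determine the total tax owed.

Wall clock £18.03: other taxable items → 8.5% → £1.53
Sleeping bag £162.05: sporting goods, £110.00 or more → 9.75% → £15.80
Bike helmet £58.34: sporting goods, under £110.00 → 2% → £1.17
Phone case £13.35: other taxable items → 8.5% → £1.13
Camping tent (2-person) £95.89: sporting goods, under £110.00 → 2% → £1.92
Total tax = £1.53 + £15.80 + £1.17 + £1.13 + £1.92 = £21.55

£21.55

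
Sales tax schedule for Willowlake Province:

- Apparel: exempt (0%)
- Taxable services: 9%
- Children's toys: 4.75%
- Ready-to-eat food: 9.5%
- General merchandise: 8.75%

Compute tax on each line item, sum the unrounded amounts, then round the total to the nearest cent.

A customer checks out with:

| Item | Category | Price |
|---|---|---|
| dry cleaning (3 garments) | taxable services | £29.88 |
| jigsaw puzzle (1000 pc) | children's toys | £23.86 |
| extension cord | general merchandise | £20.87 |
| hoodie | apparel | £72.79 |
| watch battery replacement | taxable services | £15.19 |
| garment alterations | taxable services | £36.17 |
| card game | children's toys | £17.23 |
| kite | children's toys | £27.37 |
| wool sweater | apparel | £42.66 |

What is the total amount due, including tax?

Dry cleaning (3 garments) £29.88: taxable services → 9% → £2.6892
Jigsaw puzzle (1000 pc) £23.86: children's toys → 4.75% → £1.13335
Extension cord £20.87: general merchandise → 8.75% → £1.826125
Hoodie £72.79: apparel → 0% → £0.00
Watch battery replacement £15.19: taxable services → 9% → £1.3671
Garment alterations £36.17: taxable services → 9% → £3.2553
Card game £17.23: children's toys → 4.75% → £0.818425
Kite £27.37: children's toys → 4.75% → £1.300075
Wool sweater £42.66: apparel → 0% → £0.00
Subtotal = £286.02; unrounded tax = £12.389575 → £12.39; total due = £298.41

£298.41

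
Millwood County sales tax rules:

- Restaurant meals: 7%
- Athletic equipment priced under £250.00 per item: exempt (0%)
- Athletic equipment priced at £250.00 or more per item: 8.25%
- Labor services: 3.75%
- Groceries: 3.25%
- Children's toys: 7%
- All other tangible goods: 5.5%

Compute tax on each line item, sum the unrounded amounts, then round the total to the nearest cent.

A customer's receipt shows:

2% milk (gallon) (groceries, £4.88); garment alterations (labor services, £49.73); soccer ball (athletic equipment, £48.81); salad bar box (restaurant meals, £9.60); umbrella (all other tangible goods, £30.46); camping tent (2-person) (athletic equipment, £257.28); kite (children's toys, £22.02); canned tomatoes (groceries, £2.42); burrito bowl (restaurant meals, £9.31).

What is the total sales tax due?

£27.87

2% milk (gallon) £4.88: groceries → 3.25% → £0.1586
Garment alterations £49.73: labor services → 3.75% → £1.864875
Soccer ball £48.81: athletic equipment, under £250.00 → 0% → £0.00
Salad bar box £9.60: restaurant meals → 7% → £0.672
Umbrella £30.46: all other tangible goods → 5.5% → £1.6753
Camping tent (2-person) £257.28: athletic equipment, £250.00 or more → 8.25% → £21.2256
Kite £22.02: children's toys → 7% → £1.5414
Canned tomatoes £2.42: groceries → 3.25% → £0.07865
Burrito bowl £9.31: restaurant meals → 7% → £0.6517
Unrounded tax sum = £27.868125 → £27.87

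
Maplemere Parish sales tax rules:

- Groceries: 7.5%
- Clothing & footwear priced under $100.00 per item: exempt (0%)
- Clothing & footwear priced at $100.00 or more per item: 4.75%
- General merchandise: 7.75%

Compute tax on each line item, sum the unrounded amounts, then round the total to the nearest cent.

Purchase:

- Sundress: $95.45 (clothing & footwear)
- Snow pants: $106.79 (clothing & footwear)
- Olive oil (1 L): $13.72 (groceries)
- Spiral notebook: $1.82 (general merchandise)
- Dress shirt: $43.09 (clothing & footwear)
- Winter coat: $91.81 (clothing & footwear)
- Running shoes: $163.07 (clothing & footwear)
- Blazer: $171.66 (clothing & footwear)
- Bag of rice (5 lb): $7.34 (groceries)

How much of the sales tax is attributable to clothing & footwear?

Sundress $95.45: clothing & footwear, under $100.00 → 0% → $0.00
Snow pants $106.79: clothing & footwear, $100.00 or more → 4.75% → $5.072525
Dress shirt $43.09: clothing & footwear, under $100.00 → 0% → $0.00
Winter coat $91.81: clothing & footwear, under $100.00 → 0% → $0.00
Running shoes $163.07: clothing & footwear, $100.00 or more → 4.75% → $7.745825
Blazer $171.66: clothing & footwear, $100.00 or more → 4.75% → $8.15385
Tax on clothing & footwear: unrounded sum = $20.9722 → $20.97

$20.97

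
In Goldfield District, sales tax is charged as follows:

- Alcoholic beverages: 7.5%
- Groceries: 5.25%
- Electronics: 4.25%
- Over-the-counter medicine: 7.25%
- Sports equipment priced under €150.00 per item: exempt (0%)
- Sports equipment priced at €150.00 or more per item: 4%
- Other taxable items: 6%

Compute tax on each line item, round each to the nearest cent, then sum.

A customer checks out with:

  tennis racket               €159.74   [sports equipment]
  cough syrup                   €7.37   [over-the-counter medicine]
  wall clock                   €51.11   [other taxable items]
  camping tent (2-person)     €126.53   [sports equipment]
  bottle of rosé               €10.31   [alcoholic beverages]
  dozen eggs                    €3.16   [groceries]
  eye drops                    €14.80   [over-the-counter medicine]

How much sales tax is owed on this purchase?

Tennis racket €159.74: sports equipment, €150.00 or more → 4% → €6.39
Cough syrup €7.37: over-the-counter medicine → 7.25% → €0.53
Wall clock €51.11: other taxable items → 6% → €3.07
Camping tent (2-person) €126.53: sports equipment, under €150.00 → 0% → €0.00
Bottle of rosé €10.31: alcoholic beverages → 7.5% → €0.77
Dozen eggs €3.16: groceries → 5.25% → €0.17
Eye drops €14.80: over-the-counter medicine → 7.25% → €1.07
Total tax = €6.39 + €0.53 + €3.07 + €0.77 + €0.17 + €1.07 = €12.00

€12.00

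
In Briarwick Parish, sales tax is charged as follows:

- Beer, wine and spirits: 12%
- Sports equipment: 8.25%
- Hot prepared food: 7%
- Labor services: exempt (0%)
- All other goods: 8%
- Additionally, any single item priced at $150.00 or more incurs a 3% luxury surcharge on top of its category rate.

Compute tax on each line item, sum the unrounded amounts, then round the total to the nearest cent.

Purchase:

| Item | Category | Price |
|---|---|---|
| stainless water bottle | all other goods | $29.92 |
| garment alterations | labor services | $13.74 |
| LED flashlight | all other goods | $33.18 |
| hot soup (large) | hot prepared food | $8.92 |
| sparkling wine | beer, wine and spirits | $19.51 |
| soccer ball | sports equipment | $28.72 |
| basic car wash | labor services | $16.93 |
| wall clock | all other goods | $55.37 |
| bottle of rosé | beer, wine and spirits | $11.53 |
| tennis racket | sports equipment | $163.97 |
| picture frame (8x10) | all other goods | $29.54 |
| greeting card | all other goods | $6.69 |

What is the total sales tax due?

Stainless water bottle $29.92: all other goods → 8% → $2.3936
Garment alterations $13.74: labor services → 0% → $0.00
LED flashlight $33.18: all other goods → 8% → $2.6544
Hot soup (large) $8.92: hot prepared food → 7% → $0.6244
Sparkling wine $19.51: beer, wine and spirits → 12% → $2.3412
Soccer ball $28.72: sports equipment → 8.25% → $2.3694
Basic car wash $16.93: labor services → 0% → $0.00
Wall clock $55.37: all other goods → 8% → $4.4296
Bottle of rosé $11.53: beer, wine and spirits → 12% → $1.3836
Tennis racket $163.97: sports equipment → 8.25% + 3% surcharge = 11.25% → $18.446625
Picture frame (8x10) $29.54: all other goods → 8% → $2.3632
Greeting card $6.69: all other goods → 8% → $0.5352
Unrounded tax sum = $37.541225 → $37.54

$37.54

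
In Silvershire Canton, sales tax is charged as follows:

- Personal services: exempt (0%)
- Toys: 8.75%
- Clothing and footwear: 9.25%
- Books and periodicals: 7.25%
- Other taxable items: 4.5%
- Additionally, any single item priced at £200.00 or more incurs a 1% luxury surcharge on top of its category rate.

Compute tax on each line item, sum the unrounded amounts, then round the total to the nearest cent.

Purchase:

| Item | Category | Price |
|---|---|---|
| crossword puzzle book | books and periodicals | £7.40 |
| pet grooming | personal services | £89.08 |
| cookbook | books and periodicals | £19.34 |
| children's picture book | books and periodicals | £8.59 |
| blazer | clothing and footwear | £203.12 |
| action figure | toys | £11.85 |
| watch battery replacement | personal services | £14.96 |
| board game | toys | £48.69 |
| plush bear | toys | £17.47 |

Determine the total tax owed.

Crossword puzzle book £7.40: books and periodicals → 7.25% → £0.5365
Pet grooming £89.08: personal services → 0% → £0.00
Cookbook £19.34: books and periodicals → 7.25% → £1.40215
Children's picture book £8.59: books and periodicals → 7.25% → £0.622775
Blazer £203.12: clothing and footwear → 9.25% + 1% surcharge = 10.25% → £20.8198
Action figure £11.85: toys → 8.75% → £1.036875
Watch battery replacement £14.96: personal services → 0% → £0.00
Board game £48.69: toys → 8.75% → £4.260375
Plush bear £17.47: toys → 8.75% → £1.528625
Unrounded tax sum = £30.2071 → £30.21

£30.21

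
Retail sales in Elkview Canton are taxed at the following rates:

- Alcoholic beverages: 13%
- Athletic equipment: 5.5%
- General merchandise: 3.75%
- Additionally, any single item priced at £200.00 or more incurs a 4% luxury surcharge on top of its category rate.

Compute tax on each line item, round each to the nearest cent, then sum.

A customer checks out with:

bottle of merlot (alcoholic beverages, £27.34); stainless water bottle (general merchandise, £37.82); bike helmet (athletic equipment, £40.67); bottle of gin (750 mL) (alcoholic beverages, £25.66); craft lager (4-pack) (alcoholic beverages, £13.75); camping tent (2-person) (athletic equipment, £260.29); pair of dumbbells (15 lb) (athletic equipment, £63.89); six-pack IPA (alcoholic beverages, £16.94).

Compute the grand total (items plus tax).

£529.14

Bottle of merlot £27.34: alcoholic beverages → 13% → £3.55
Stainless water bottle £37.82: general merchandise → 3.75% → £1.42
Bike helmet £40.67: athletic equipment → 5.5% → £2.24
Bottle of gin (750 mL) £25.66: alcoholic beverages → 13% → £3.34
Craft lager (4-pack) £13.75: alcoholic beverages → 13% → £1.79
Camping tent (2-person) £260.29: athletic equipment → 5.5% + 4% surcharge = 9.5% → £24.73
Pair of dumbbells (15 lb) £63.89: athletic equipment → 5.5% → £3.51
Six-pack IPA £16.94: alcoholic beverages → 13% → £2.20
Subtotal = £486.36; tax = £42.78; total due = £529.14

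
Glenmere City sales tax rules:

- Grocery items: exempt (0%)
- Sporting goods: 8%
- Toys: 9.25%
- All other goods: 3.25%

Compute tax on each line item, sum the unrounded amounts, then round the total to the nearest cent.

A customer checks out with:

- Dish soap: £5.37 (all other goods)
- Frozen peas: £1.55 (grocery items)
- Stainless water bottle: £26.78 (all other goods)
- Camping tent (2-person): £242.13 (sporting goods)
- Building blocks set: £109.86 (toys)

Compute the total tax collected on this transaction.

Dish soap £5.37: all other goods → 3.25% → £0.174525
Frozen peas £1.55: grocery items → 0% → £0.00
Stainless water bottle £26.78: all other goods → 3.25% → £0.87035
Camping tent (2-person) £242.13: sporting goods → 8% → £19.3704
Building blocks set £109.86: toys → 9.25% → £10.16205
Unrounded tax sum = £30.577325 → £30.58

£30.58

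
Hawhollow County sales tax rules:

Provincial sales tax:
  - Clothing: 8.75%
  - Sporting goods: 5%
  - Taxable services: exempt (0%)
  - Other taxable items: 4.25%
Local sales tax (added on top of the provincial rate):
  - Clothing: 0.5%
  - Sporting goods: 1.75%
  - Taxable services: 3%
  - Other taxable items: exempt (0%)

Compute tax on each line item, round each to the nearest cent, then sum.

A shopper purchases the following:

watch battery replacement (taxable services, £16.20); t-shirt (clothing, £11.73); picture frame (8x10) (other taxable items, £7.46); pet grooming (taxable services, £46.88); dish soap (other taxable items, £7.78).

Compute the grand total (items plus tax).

Watch battery replacement £16.20: taxable services → 0% + 3% local = 3% → £0.49
T-shirt £11.73: clothing → 8.75% + 0.5% local = 9.25% → £1.09
Picture frame (8x10) £7.46: other taxable items → 4.25% + 0% local = 4.25% → £0.32
Pet grooming £46.88: taxable services → 0% + 3% local = 3% → £1.41
Dish soap £7.78: other taxable items → 4.25% + 0% local = 4.25% → £0.33
Subtotal = £90.05; tax = £3.64; total due = £93.69

£93.69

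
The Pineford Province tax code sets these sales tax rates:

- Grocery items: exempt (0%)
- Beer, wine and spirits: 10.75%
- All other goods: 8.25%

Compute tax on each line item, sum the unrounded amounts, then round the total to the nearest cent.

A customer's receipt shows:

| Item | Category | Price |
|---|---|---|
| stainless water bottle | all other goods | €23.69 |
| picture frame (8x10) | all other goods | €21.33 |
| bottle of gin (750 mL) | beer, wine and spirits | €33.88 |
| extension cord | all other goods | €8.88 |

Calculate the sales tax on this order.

Stainless water bottle €23.69: all other goods → 8.25% → €1.954425
Picture frame (8x10) €21.33: all other goods → 8.25% → €1.759725
Bottle of gin (750 mL) €33.88: beer, wine and spirits → 10.75% → €3.6421
Extension cord €8.88: all other goods → 8.25% → €0.7326
Unrounded tax sum = €8.08885 → €8.09

€8.09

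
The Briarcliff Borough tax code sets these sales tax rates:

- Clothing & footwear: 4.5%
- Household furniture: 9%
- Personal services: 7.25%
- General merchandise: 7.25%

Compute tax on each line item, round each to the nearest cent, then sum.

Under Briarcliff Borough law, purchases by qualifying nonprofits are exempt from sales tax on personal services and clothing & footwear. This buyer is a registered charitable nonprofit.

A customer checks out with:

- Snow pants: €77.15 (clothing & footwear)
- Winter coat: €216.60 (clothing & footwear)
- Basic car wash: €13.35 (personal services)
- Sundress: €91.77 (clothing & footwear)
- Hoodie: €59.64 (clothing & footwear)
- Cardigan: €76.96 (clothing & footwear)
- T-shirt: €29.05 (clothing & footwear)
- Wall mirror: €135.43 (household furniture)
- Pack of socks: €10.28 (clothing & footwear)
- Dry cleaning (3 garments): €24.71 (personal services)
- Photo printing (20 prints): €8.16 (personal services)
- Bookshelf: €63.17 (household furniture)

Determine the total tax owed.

Snow pants €77.15: clothing & footwear, buyer-exempt → 0% → €0.00
Winter coat €216.60: clothing & footwear, buyer-exempt → 0% → €0.00
Basic car wash €13.35: personal services, buyer-exempt → 0% → €0.00
Sundress €91.77: clothing & footwear, buyer-exempt → 0% → €0.00
Hoodie €59.64: clothing & footwear, buyer-exempt → 0% → €0.00
Cardigan €76.96: clothing & footwear, buyer-exempt → 0% → €0.00
T-shirt €29.05: clothing & footwear, buyer-exempt → 0% → €0.00
Wall mirror €135.43: household furniture → 9% → €12.19
Pack of socks €10.28: clothing & footwear, buyer-exempt → 0% → €0.00
Dry cleaning (3 garments) €24.71: personal services, buyer-exempt → 0% → €0.00
Photo printing (20 prints) €8.16: personal services, buyer-exempt → 0% → €0.00
Bookshelf €63.17: household furniture → 9% → €5.69
Total tax = €12.19 + €5.69 = €17.88

€17.88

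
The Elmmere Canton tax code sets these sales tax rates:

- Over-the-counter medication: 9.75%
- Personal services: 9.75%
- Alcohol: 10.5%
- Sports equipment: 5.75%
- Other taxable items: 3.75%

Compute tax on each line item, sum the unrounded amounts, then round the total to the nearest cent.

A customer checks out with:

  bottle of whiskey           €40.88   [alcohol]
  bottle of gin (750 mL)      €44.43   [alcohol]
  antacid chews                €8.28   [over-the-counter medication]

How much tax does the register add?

€9.76

Bottle of whiskey €40.88: alcohol → 10.5% → €4.2924
Bottle of gin (750 mL) €44.43: alcohol → 10.5% → €4.66515
Antacid chews €8.28: over-the-counter medication → 9.75% → €0.8073
Unrounded tax sum = €9.76485 → €9.76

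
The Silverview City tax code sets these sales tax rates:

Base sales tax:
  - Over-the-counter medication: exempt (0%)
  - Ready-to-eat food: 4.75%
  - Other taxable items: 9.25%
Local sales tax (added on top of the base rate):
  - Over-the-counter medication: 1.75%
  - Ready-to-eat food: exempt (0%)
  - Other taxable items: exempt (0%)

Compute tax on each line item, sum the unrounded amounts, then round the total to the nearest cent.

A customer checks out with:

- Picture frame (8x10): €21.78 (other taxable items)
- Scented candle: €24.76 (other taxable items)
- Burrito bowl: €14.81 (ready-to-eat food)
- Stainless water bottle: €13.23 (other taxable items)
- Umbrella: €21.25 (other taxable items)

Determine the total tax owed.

€8.20

Picture frame (8x10) €21.78: other taxable items → 9.25% + 0% local = 9.25% → €2.01465
Scented candle €24.76: other taxable items → 9.25% + 0% local = 9.25% → €2.2903
Burrito bowl €14.81: ready-to-eat food → 4.75% + 0% local = 4.75% → €0.703475
Stainless water bottle €13.23: other taxable items → 9.25% + 0% local = 9.25% → €1.223775
Umbrella €21.25: other taxable items → 9.25% + 0% local = 9.25% → €1.965625
Unrounded tax sum = €8.197825 → €8.20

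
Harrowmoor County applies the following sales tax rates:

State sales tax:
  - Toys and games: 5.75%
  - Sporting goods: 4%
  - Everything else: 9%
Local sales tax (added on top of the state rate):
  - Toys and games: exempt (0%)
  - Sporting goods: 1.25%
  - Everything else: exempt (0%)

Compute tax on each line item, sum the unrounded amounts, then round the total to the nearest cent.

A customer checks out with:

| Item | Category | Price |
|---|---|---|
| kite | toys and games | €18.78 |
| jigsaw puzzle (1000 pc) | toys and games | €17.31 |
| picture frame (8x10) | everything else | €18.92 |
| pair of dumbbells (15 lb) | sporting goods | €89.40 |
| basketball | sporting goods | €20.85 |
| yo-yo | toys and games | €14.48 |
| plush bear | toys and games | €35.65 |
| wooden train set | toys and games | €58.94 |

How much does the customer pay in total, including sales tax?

Kite €18.78: toys and games → 5.75% + 0% local = 5.75% → €1.07985
Jigsaw puzzle (1000 pc) €17.31: toys and games → 5.75% + 0% local = 5.75% → €0.995325
Picture frame (8x10) €18.92: everything else → 9% + 0% local = 9% → €1.7028
Pair of dumbbells (15 lb) €89.40: sporting goods → 4% + 1.25% local = 5.25% → €4.6935
Basketball €20.85: sporting goods → 4% + 1.25% local = 5.25% → €1.094625
Yo-yo €14.48: toys and games → 5.75% + 0% local = 5.75% → €0.8326
Plush bear €35.65: toys and games → 5.75% + 0% local = 5.75% → €2.049875
Wooden train set €58.94: toys and games → 5.75% + 0% local = 5.75% → €3.38905
Subtotal = €274.33; unrounded tax = €15.837625 → €15.84; total due = €290.17

€290.17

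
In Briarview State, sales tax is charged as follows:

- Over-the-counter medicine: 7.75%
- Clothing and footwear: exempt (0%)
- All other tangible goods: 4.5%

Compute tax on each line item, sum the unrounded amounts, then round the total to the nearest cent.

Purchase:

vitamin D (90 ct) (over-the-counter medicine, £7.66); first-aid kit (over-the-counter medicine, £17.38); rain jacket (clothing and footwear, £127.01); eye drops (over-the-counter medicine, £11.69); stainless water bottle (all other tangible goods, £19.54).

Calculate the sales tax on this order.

£3.73

Vitamin D (90 ct) £7.66: over-the-counter medicine → 7.75% → £0.59365
First-aid kit £17.38: over-the-counter medicine → 7.75% → £1.34695
Rain jacket £127.01: clothing and footwear → 0% → £0.00
Eye drops £11.69: over-the-counter medicine → 7.75% → £0.905975
Stainless water bottle £19.54: all other tangible goods → 4.5% → £0.8793
Unrounded tax sum = £3.725875 → £3.73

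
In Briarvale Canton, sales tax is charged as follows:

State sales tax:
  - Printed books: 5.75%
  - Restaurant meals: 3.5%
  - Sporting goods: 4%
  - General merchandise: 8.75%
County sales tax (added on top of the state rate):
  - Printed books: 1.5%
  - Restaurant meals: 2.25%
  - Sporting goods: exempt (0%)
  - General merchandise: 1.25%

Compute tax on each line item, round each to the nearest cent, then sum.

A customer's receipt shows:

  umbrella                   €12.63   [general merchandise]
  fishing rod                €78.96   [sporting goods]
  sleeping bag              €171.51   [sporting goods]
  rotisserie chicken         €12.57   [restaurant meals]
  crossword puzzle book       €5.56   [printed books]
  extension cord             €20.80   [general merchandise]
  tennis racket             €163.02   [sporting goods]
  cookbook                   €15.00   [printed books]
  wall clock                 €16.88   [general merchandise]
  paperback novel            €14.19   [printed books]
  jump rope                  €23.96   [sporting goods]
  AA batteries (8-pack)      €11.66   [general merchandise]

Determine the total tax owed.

€26.94

Umbrella €12.63: general merchandise → 8.75% + 1.25% county = 10% → €1.26
Fishing rod €78.96: sporting goods → 4% + 0% county = 4% → €3.16
Sleeping bag €171.51: sporting goods → 4% + 0% county = 4% → €6.86
Rotisserie chicken €12.57: restaurant meals → 3.5% + 2.25% county = 5.75% → €0.72
Crossword puzzle book €5.56: printed books → 5.75% + 1.5% county = 7.25% → €0.40
Extension cord €20.80: general merchandise → 8.75% + 1.25% county = 10% → €2.08
Tennis racket €163.02: sporting goods → 4% + 0% county = 4% → €6.52
Cookbook €15.00: printed books → 5.75% + 1.5% county = 7.25% → €1.09
Wall clock €16.88: general merchandise → 8.75% + 1.25% county = 10% → €1.69
Paperback novel €14.19: printed books → 5.75% + 1.5% county = 7.25% → €1.03
Jump rope €23.96: sporting goods → 4% + 0% county = 4% → €0.96
AA batteries (8-pack) €11.66: general merchandise → 8.75% + 1.25% county = 10% → €1.17
Total tax = €1.26 + €3.16 + €6.86 + €0.72 + €0.40 + €2.08 + €6.52 + €1.09 + €1.69 + €1.03 + €0.96 + €1.17 = €26.94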